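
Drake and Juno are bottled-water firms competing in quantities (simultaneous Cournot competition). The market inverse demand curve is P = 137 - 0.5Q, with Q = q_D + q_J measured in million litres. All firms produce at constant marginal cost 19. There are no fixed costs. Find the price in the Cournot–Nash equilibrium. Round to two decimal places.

58.33

A representative firm's profit is π_i = q_i(137 - 0.5Q) - 19q_i.
First-order condition (treating rivals' output as given): 118 - q_i - (1/2)q_j = 0.
With identical firms every q_j equals q_i, so q_j = q_i and 118 = (3/2)q_i, giving q_i = 236/3.
Total output Q = 472/3, so price P = 137 - (1/2)·(472/3) = 175/3.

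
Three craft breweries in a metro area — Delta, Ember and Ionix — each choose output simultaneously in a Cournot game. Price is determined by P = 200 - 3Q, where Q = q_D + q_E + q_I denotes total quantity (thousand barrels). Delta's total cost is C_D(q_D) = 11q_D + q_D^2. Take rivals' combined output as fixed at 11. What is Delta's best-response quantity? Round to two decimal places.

19.50

With rivals' combined output fixed at 11, Delta's profit is π_D = (200 - 3·11 - 3q_D)q_D - (11q_D + q_D²) = (167 - 3q_D)q_D - (11q_D + q_D²).
∂π_D/∂q_D = 156 - 8q_D = 0, so q_D = 39/2.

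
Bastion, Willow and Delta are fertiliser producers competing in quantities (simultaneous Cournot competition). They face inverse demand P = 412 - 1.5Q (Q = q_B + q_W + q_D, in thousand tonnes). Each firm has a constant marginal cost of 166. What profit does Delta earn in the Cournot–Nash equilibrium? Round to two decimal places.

2521.50

A representative firm's profit is π_i = q_i(412 - 1.5Q) - 166q_i.
Setting ∂π_i/∂q_i = 0 with rivals' quantities fixed: 246 - 3q_i - (3/2)·Σ_{j≠i} q_j = 0.
With identical firms every q_j equals q_i, so Σ_{j≠i} q_j = 2q_i and 246 = 6q_i, giving q_i = 41.
Price P = 412 - (3/2)·123 = 455/2.
Delta's profit: (455/2 - 166)·41 = 2521.5000.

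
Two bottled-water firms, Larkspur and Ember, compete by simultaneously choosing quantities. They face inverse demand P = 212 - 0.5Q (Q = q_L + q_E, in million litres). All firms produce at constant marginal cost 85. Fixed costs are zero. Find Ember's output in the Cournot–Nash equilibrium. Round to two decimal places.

84.67

A representative firm's profit is π_i = q_i(212 - 0.5Q) - 85q_i.
First-order condition (treating rivals' output as given): 127 - q_i - (1/2)q_j = 0.
By symmetry each firm produces the same amount; substituting q_j = q_i yields q_i = 127/(3/2) = 254/3.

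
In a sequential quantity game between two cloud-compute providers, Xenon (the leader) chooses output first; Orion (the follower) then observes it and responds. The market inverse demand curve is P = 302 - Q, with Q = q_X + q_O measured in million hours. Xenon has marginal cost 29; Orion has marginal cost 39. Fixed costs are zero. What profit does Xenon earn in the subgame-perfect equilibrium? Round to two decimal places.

10011.13

The follower Orion best-responds to any q_X: π_O = (302 - Q)q_O - 39q_O.
Setting the follower's marginal profit to zero, 263 - q_X - 2q_O = 0, i.e. q_O = (263 - q_X)/2.
Xenon substitutes q_O(q_X) into its own profit: π_X = q_X(302 - q_X - (263 - q_X)/2) - 29q_X = (341/2 - (1/2)q_X)q_X - 29q_X.
Maximising: ∂π_X/∂q_X = 283/2 - q_X = 0, giving q_X = 283/2.
Then q_O = (263 - 283/2)/2 = 243/4.
Price P = 302 - 809/4 = 399/4.
Xenon's profit: (399/4 - 29)·(283/2) = 10011.1250.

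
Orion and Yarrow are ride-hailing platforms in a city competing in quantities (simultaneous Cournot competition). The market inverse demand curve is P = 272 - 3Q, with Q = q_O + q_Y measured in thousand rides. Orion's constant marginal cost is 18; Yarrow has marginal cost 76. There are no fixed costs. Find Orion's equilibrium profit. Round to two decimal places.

3605.33

Orion's profit: π_O = (272 - 3Q)q_O - (18q_O). Setting ∂π_O/∂q_O = 0: 254 - 6q_O - 3(q_Y) = 0.
Yarrow's profit: π_Y = (272 - 3Q)q_Y - (76q_Y). Setting ∂π_Y/∂q_Y = 0: 196 - 6q_Y - 3(q_O) = 0.
Best responses: q_O = (254 - 3q_Y)/6, q_Y = (196 - 3q_O)/6.
Solving the pair: q_O = 104/3, q_Y = 46/3.
Price P = 272 - 3·50 = 122.
Orion's profit: (122 - 18)·(104/3) = 3605.3333.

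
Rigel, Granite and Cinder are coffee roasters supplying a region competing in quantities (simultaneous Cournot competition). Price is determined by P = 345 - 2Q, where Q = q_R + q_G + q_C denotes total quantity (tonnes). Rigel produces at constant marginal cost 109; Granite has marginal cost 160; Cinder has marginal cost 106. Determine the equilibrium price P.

Rigel's profit: π_R = (345 - 2Q)q_R - (109q_R). Setting ∂π_R/∂q_R = 0: 236 - 4q_R - 2(q_G + q_C) = 0.
Granite's profit: π_G = (345 - 2Q)q_G - (160q_G). Setting ∂π_G/∂q_G = 0: 185 - 4q_G - 2(q_R + q_C) = 0.
Cinder's profit: π_C = (345 - 2Q)q_C - (106q_C). Setting ∂π_C/∂q_C = 0: 239 - 4q_C - 2(q_R + q_G) = 0.
Summing all 3 equations gives 660 − 8Q = 0, hence Q = 165/2.
Back-substituting: q_R = (236 − 165)/2 = 71/2, q_G = (185 − 165)/2 = 10, q_C = (239 − 165)/2 = 37.
Total output Q = 165/2, so price P = 345 - 2·(165/2) = 180.

180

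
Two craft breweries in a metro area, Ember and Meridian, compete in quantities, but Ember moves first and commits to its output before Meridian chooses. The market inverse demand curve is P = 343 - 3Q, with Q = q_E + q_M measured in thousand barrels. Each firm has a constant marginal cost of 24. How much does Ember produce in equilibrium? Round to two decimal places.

53.17

Solve by backward induction. Given q_E, the follower Meridian maximises π_M = (343 - 3q_E - 3q_M)q_M - 24q_M.
∂π_M/∂q_M = 319 - 3q_E - 6q_M = 0 gives the reaction function q_M = (319 - 3q_E)/6.
The leader anticipates this reaction. Substituting into P = 343 - 3Q gives P = 367/2 - (3/2)q_E, so π_E = (367/2 - (3/2)q_E)q_E - 24q_E.
The leader's first-order condition 319/2 - 3q_E = 0 yields q_E = 319/6.
Then q_M = (319 - 3·(319/6))/6 = 319/12.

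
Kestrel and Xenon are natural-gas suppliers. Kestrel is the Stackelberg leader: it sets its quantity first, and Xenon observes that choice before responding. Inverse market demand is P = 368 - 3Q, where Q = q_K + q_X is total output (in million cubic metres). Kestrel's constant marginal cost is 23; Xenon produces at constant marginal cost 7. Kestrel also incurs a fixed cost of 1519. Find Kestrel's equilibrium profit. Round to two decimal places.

2991.04

The follower Xenon best-responds to any q_K: π_X = (368 - 3Q)q_X - 7q_X.
Follower FOC: 361 - 3q_K - 6q_X = 0, so q_X(q_K) = (361 - 3q_K)/6.
Kestrel substitutes q_X(q_K) into its own profit: π_K = q_K(368 - 3q_K - (361 - 3q_K)/2) - 23q_K = (375/2 - (3/2)q_K)q_K - 23q_K.
Maximising: ∂π_K/∂q_K = 329/2 - 3q_K = 0, giving q_K = 329/6.
Then q_X = (361 - 3·(329/6))/6 = 131/4.
Price P = 368 - 3·(1051/12) = 421/4.
Kestrel's profit: (421/4 - 23)·(329/6) - 1519 = 2991.0417.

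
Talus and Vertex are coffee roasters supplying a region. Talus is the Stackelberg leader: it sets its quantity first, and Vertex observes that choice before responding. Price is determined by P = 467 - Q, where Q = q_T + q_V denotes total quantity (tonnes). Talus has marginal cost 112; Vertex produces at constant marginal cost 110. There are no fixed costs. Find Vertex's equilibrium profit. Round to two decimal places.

8145.06

The follower Vertex best-responds to any q_T: π_V = (467 - Q)q_V - 110q_V.
∂π_V/∂q_V = 357 - q_T - 2q_V = 0 gives the reaction function q_V = (357 - q_T)/2.
The leader anticipates this reaction. Substituting into P = 467 - Q gives P = 577/2 - (1/2)q_T, so π_T = (577/2 - (1/2)q_T)q_T - 112q_T.
The leader's first-order condition 353/2 - q_T = 0 yields q_T = 353/2.
Then q_V = (357 - 353/2)/2 = 361/4.
Price P = 467 - 1067/4 = 801/4.
Vertex's profit: (801/4 - 110)·(361/4) = 8145.0625.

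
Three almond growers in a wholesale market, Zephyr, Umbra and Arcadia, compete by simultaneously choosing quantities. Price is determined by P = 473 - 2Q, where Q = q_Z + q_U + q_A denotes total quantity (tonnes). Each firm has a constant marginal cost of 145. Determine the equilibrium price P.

227

Each firm earns π_i = (473 - 2Q)q_i - 145q_i.
First-order condition (treating rivals' output as given): 328 - 4q_i - 2·Σ_{j≠i} q_j = 0.
With identical firms every q_j equals q_i, so Σ_{j≠i} q_j = 2q_i and 328 = 8q_i, giving q_i = 41.
Total output Q = 123, so price P = 473 - 2·123 = 227.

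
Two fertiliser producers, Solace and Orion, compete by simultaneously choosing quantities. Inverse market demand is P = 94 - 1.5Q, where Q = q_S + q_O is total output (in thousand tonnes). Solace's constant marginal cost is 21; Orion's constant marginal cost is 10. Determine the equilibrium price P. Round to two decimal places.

41.67

Solace's profit: π_S = (94 - 1.5Q)q_S - (21q_S). Setting ∂π_S/∂q_S = 0: 73 - 3q_S - (3/2)(q_O) = 0.
Orion's profit: π_O = (94 - 1.5Q)q_O - (10q_O). Setting ∂π_O/∂q_O = 0: 84 - 3q_O - (3/2)(q_S) = 0.
So q_S = (73 - (3/2)q_O)/3 and q_O = (84 - (3/2)q_S)/3.
Substituting one into the other gives q_S = 124/9 and q_O = 190/9.
Total output Q = 314/9, so price P = 94 - (3/2)·(314/9) = 125/3.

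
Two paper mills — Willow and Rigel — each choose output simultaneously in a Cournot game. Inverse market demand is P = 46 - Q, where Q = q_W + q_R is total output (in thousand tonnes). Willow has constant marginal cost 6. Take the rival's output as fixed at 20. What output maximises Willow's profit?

10

With the rival's output fixed at 20, Willow's profit is π_W = (46 - 20 - q_W)q_W - (6q_W) = (26 - q_W)q_W - (6q_W).
∂π_W/∂q_W = 20 - 2q_W = 0, so q_W = 10.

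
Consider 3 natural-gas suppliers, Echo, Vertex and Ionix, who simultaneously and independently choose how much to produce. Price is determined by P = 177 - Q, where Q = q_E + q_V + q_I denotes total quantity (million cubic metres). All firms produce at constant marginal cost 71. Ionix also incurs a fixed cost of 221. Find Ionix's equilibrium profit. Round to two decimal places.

Each firm earns π_i = (177 - Q)q_i - 71q_i.
First-order condition (treating rivals' output as given): 106 - 2q_i - Σ_{j≠i} q_j = 0.
With identical firms every q_j equals q_i, so Σ_{j≠i} q_j = 2q_i and 106 = 4q_i, giving q_i = 53/2.
Price P = 177 - 159/2 = 195/2.
Ionix's profit: (195/2 - 71)·(53/2) - 221 = 1925/4.

481.25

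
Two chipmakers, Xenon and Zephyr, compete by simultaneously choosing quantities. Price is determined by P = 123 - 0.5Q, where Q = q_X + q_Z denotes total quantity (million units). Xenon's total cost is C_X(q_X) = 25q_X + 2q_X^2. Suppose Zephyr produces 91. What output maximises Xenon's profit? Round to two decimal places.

With the rival's output fixed at 91, Xenon's profit is π_X = (123 - (1/2)·91 - (1/2)q_X)q_X - (25q_X + 2q_X²) = (155/2 - (1/2)q_X)q_X - (25q_X + 2q_X²).
∂π_X/∂q_X = 105/2 - 5q_X = 0, so q_X = 21/2.

10.50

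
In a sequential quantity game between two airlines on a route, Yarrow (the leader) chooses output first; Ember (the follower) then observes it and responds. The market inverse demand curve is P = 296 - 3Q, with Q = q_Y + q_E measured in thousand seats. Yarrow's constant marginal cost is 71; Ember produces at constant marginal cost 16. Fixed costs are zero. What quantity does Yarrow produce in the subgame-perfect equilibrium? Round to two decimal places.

Solve by backward induction. Given q_Y, the follower Ember maximises π_E = (296 - 3q_Y - 3q_E)q_E - 16q_E.
Follower FOC: 280 - 3q_Y - 6q_E = 0, so q_E(q_Y) = (280 - 3q_Y)/6.
Yarrow substitutes q_E(q_Y) into its own profit: π_Y = q_Y(296 - 3q_Y - (280 - 3q_Y)/2) - 71q_Y = (156 - (3/2)q_Y)q_Y - 71q_Y.
Maximising: ∂π_Y/∂q_Y = 85 - 3q_Y = 0, giving q_Y = 85/3.
Then q_E = (280 - 3·(85/3))/6 = 65/2.

28.33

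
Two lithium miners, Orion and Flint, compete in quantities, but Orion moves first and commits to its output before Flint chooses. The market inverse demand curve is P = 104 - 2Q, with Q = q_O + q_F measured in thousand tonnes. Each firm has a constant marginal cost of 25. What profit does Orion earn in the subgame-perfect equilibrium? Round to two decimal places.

Solve by backward induction. Given q_O, the follower Flint maximises π_F = (104 - 2q_O - 2q_F)q_F - 25q_F.
Follower FOC: 79 - 2q_O - 4q_F = 0, so q_F(q_O) = (79 - 2q_O)/4.
Orion substitutes q_F(q_O) into its own profit: π_O = q_O(104 - 2q_O - (79 - 2q_O)/2) - 25q_O = (129/2 - q_O)q_O - 25q_O.
Maximising: ∂π_O/∂q_O = 79/2 - 2q_O = 0, giving q_O = 79/4.
Then q_F = (79 - 2·(79/4))/4 = 79/8.
Price P = 104 - 2·(237/8) = 179/4.
Orion's profit: (179/4 - 25)·(79/4) = 390.0625.

390.06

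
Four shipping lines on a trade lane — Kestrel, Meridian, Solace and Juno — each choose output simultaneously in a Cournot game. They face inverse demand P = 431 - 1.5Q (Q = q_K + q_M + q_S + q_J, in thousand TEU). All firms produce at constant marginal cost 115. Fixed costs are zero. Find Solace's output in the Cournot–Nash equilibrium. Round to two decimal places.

A representative firm's profit is π_i = q_i(431 - 1.5Q) - 115q_i.
Setting ∂π_i/∂q_i = 0 with rivals' quantities fixed: 316 - 3q_i - (3/2)·Σ_{j≠i} q_j = 0.
With identical firms every q_j equals q_i, so Σ_{j≠i} q_j = 3q_i and 316 = (15/2)q_i, giving q_i = 632/15.

42.13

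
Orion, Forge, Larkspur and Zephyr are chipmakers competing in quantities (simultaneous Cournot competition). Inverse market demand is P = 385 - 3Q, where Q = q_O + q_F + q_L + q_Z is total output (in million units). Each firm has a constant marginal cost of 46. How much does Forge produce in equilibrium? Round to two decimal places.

22.60

Each firm earns π_i = (385 - 3Q)q_i - 46q_i.
Setting ∂π_i/∂q_i = 0 with rivals' quantities fixed: 339 - 6q_i - 3·Σ_{j≠i} q_j = 0.
By symmetry each firm produces the same amount; substituting Σ_{j≠i} q_j = 3q_i yields q_i = 339/15 = 113/5.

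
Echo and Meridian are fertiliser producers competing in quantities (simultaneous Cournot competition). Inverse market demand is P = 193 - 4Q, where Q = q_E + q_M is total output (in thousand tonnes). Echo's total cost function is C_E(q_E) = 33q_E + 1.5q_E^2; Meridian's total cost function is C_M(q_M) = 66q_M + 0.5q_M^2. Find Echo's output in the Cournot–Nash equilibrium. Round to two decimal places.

11.23

Echo's profit: π_E = (193 - 4Q)q_E - (33q_E + (3/2)q_E²). Setting ∂π_E/∂q_E = 0: 160 - 11q_E - 4(q_M) = 0.
Meridian's first-order condition: 127 - 9q_M - 4(q_E) = 0.
Rearranging gives the reaction functions q_E = (160 - 4q_M)/11 and q_M = (127 - 4q_E)/9.
Substituting one into the other gives q_E = 932/83 and q_M = 757/83.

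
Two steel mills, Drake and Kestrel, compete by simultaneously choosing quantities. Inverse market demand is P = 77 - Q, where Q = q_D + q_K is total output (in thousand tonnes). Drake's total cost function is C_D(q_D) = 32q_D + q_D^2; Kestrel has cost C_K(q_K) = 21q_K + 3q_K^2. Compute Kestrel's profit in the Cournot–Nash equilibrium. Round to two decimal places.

Drake's profit: π_D = (77 - Q)q_D - (32q_D + q_D²). Setting ∂π_D/∂q_D = 0: 45 - 4q_D - (q_K) = 0.
Kestrel's profit: π_K = (77 - Q)q_K - (21q_K + 3q_K²). Setting ∂π_K/∂q_K = 0: 56 - 8q_K - (q_D) = 0.
So q_D = (45 - q_K)/4 and q_K = (56 - q_D)/8.
Solving the pair: q_D = 304/31, q_K = 179/31.
Price P = 77 - 483/31 = 1904/31.
Kestrel's profit: (1904/31)·(179/31) - 21·(179/31) - 3(179/31)² = 133.3652.

133.37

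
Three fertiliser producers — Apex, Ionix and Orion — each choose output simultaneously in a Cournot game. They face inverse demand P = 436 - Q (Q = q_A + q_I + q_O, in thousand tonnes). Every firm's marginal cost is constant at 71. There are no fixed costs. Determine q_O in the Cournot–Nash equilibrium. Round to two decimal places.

91.25

Each firm earns π_i = (436 - Q)q_i - 71q_i.
Setting ∂π_i/∂q_i = 0 with rivals' quantities fixed: 365 - 2q_i - Σ_{j≠i} q_j = 0.
With identical firms every q_j equals q_i, so Σ_{j≠i} q_j = 2q_i and 365 = 4q_i, giving q_i = 365/4.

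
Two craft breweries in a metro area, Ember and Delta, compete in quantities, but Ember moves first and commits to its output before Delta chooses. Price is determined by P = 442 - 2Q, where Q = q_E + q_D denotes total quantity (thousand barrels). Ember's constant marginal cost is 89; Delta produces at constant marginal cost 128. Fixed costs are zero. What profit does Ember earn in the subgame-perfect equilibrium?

The follower Delta best-responds to any q_E: π_D = (442 - 2Q)q_D - 128q_D.
Setting the follower's marginal profit to zero, 314 - 2q_E - 4q_D = 0, i.e. q_D = (314 - 2q_E)/4.
The leader anticipates this reaction. Substituting into P = 442 - 2Q gives P = 285 - q_E, so π_E = (285 - q_E)q_E - 89q_E.
Leader FOC: 196 - 2q_E = 0, so q_E = 98.
Then q_D = (314 - 2·98)/4 = 59/2.
Price P = 442 - 2·(255/2) = 187.
Ember's profit: (187 - 89)·98 = 9604.

9604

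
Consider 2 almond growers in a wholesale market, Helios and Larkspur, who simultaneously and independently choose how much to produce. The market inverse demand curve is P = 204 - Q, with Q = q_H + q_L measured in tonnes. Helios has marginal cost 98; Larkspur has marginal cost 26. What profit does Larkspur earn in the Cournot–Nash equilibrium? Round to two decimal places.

6944.44

Helios's profit: π_H = (204 - Q)q_H - (98q_H). Setting ∂π_H/∂q_H = 0: 106 - 2q_H - (q_L) = 0.
Larkspur's profit: π_L = (204 - Q)q_L - (26q_L). Setting ∂π_L/∂q_L = 0: 178 - 2q_L - (q_H) = 0.
So q_H = (106 - q_L)/2 and q_L = (178 - q_H)/2.
Solving the pair: q_H = 34/3, q_L = 250/3.
Price P = 204 - 284/3 = 328/3.
Larkspur's profit: (328/3 - 26)·(250/3) = 6944.4444.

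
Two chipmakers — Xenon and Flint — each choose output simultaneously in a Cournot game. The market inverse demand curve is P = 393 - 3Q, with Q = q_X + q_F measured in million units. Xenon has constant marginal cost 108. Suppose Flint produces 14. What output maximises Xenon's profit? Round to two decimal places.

With the rival's output fixed at 14, Xenon's profit is π_X = (393 - 3·14 - 3q_X)q_X - (108q_X) = (351 - 3q_X)q_X - (108q_X).
∂π_X/∂q_X = 243 - 6q_X = 0, so q_X = 81/2.

40.50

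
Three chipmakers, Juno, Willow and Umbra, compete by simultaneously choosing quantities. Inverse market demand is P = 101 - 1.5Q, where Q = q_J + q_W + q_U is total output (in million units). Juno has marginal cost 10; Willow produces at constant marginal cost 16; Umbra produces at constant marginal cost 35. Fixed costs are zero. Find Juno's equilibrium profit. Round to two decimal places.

620.17

Juno's profit: π_J = (101 - 1.5Q)q_J - (10q_J). Setting ∂π_J/∂q_J = 0: 91 - 3q_J - (3/2)(q_W + q_U) = 0.
Willow's first-order condition: 85 - 3q_W - (3/2)(q_J + q_U) = 0.
Umbra's first-order condition: 66 - 3q_U - (3/2)(q_J + q_W) = 0.
Adding the 3 first-order conditions: 242 − 6Q = 0, so Q = 121/3.
Back-substituting: q_J = (91 − 121/2)/(3/2) = 61/3, q_W = (85 − 121/2)/(3/2) = 49/3, q_U = (66 − 121/2)/(3/2) = 11/3.
Price P = 101 - (3/2)·(121/3) = 81/2.
Juno's profit: (81/2 - 10)·(61/3) = 620.1667.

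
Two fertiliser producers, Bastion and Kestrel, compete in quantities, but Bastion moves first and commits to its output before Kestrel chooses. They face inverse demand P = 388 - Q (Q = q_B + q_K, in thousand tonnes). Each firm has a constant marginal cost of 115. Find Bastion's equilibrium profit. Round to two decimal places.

9316.13

Solve by backward induction. Given q_B, the follower Kestrel maximises π_K = (388 - q_B - q_K)q_K - 115q_K.
Setting the follower's marginal profit to zero, 273 - q_B - 2q_K = 0, i.e. q_K = (273 - q_B)/2.
Bastion substitutes q_K(q_B) into its own profit: π_B = q_B(388 - q_B - (273 - q_B)/2) - 115q_B = (503/2 - (1/2)q_B)q_B - 115q_B.
The leader's first-order condition 273/2 - q_B = 0 yields q_B = 273/2.
Then q_K = (273 - 273/2)/2 = 273/4.
Price P = 388 - 819/4 = 733/4.
Bastion's profit: (733/4 - 115)·(273/2) = 9316.1250.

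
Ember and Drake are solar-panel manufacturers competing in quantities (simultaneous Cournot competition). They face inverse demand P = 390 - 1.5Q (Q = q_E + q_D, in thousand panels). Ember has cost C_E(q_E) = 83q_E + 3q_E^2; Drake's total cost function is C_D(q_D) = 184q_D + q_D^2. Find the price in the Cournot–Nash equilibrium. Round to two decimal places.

298.09

Ember's profit: π_E = (390 - 1.5Q)q_E - (83q_E + 3q_E²). Setting ∂π_E/∂q_E = 0: 307 - 9q_E - (3/2)(q_D) = 0.
Drake's first-order condition: 206 - 5q_D - (3/2)(q_E) = 0.
Best responses: q_E = (307 - (3/2)q_D)/9, q_D = (206 - (3/2)q_E)/5.
Solving the pair: q_E = 28.6784, q_D = 1858/57.
Total output Q = 61.2749, so price P = 390 - (3/2)·61.2749 = 298.0877.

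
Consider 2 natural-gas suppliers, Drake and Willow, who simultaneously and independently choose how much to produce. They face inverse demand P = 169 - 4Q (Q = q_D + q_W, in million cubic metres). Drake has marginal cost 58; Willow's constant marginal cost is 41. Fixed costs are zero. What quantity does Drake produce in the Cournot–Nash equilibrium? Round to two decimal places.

Drake's profit: π_D = (169 - 4Q)q_D - (58q_D). Setting ∂π_D/∂q_D = 0: 111 - 8q_D - 4(q_W) = 0.
Willow's profit: π_W = (169 - 4Q)q_W - (41q_W). Setting ∂π_W/∂q_W = 0: 128 - 8q_W - 4(q_D) = 0.
Best responses: q_D = (111 - 4q_W)/8, q_W = (128 - 4q_D)/8.
Solving the pair: q_D = 47/6, q_W = 145/12.

7.83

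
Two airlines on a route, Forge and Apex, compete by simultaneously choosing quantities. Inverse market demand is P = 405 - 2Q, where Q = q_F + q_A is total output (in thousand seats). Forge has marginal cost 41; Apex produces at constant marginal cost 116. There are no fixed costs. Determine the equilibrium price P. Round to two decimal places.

Forge's profit: π_F = (405 - 2Q)q_F - (41q_F). Setting ∂π_F/∂q_F = 0: 364 - 4q_F - 2(q_A) = 0.
Apex's first-order condition: 289 - 4q_A - 2(q_F) = 0.
So q_F = (364 - 2q_A)/4 and q_A = (289 - 2q_F)/4.
Substituting one into the other gives q_F = 439/6 and q_A = 107/3.
Total output Q = 653/6, so price P = 405 - 2·(653/6) = 562/3.

187.33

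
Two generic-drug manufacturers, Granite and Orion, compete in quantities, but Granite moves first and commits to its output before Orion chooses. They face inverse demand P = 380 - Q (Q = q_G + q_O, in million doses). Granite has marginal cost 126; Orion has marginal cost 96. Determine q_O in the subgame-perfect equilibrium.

86

The follower Orion best-responds to any q_G: π_O = (380 - Q)q_O - 96q_O.
Follower FOC: 284 - q_G - 2q_O = 0, so q_O(q_G) = (284 - q_G)/2.
The leader anticipates this reaction. Substituting into P = 380 - Q gives P = 238 - (1/2)q_G, so π_G = (238 - (1/2)q_G)q_G - 126q_G.
Leader FOC: 112 - q_G = 0, so q_G = 112.
Then q_O = (284 - 112)/2 = 86.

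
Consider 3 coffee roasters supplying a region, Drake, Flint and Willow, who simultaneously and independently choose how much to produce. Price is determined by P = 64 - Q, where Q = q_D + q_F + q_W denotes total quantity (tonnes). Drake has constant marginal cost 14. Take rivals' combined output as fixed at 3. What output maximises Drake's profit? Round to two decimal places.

With rivals' combined output fixed at 3, Drake's profit is π_D = (64 - 3 - q_D)q_D - (14q_D) = (61 - q_D)q_D - (14q_D).
∂π_D/∂q_D = 47 - 2q_D = 0, so q_D = 47/2.

23.50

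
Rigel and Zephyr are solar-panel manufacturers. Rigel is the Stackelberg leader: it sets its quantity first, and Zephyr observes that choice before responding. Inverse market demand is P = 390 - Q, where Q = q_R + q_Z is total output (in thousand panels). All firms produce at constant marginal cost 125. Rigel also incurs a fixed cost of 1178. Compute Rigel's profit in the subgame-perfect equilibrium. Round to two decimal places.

The follower Zephyr best-responds to any q_R: π_Z = (390 - Q)q_Z - 125q_Z.
∂π_Z/∂q_Z = 265 - q_R - 2q_Z = 0 gives the reaction function q_Z = (265 - q_R)/2.
The leader anticipates this reaction. Substituting into P = 390 - Q gives P = 515/2 - (1/2)q_R, so π_R = (515/2 - (1/2)q_R)q_R - 125q_R.
Maximising: ∂π_R/∂q_R = 265/2 - q_R = 0, giving q_R = 265/2.
Then q_Z = (265 - 265/2)/2 = 265/4.
Price P = 390 - 795/4 = 765/4.
Rigel's profit: (765/4 - 125)·(265/2) - 1178 = 7600.1250.

7600.13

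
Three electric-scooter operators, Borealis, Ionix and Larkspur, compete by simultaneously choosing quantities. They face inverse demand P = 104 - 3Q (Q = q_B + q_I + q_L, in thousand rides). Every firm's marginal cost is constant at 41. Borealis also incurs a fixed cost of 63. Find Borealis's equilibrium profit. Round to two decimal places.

A representative firm's profit is π_i = q_i(104 - 3Q) - 41q_i.
First-order condition (treating rivals' output as given): 63 - 6q_i - 3·Σ_{j≠i} q_j = 0.
By symmetry each firm produces the same amount; substituting Σ_{j≠i} q_j = 2q_i yields q_i = 63/12 = 21/4.
Price P = 104 - 3·(63/4) = 227/4.
Borealis's profit: (227/4 - 41)·(21/4) - 63 = 315/16.

19.69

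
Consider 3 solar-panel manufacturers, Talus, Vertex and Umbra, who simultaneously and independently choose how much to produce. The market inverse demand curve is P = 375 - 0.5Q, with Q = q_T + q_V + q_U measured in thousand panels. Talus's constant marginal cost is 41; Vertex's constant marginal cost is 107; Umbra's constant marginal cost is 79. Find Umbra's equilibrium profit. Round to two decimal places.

Talus's profit: π_T = (375 - 0.5Q)q_T - (41q_T). Setting ∂π_T/∂q_T = 0: 334 - q_T - (1/2)(q_V + q_U) = 0.
Vertex's first-order condition: 268 - q_V - (1/2)(q_T + q_U) = 0.
Umbra's profit: π_U = (375 - 0.5Q)q_U - (79q_U). Setting ∂π_U/∂q_U = 0: 296 - q_U - (1/2)(q_T + q_V) = 0.
Adding the 3 first-order conditions: 898 − 2Q = 0, so Q = 449.
Back-substituting: q_T = (334 − 449/2)/(1/2) = 219, q_V = (268 − 449/2)/(1/2) = 87, q_U = (296 − 449/2)/(1/2) = 143.
Price P = 375 - (1/2)·449 = 301/2.
Umbra's profit: (301/2 - 79)·143 = 10224.5000.

10224.50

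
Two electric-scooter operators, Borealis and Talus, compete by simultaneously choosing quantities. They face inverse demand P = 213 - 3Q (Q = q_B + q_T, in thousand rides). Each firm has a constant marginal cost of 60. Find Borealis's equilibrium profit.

A representative firm's profit is π_i = q_i(213 - 3Q) - 60q_i.
Setting ∂π_i/∂q_i = 0 with rivals' quantities fixed: 153 - 6q_i - 3q_j = 0.
By symmetry each firm produces the same amount; substituting q_j = q_i yields q_i = 153/9 = 17.
Price P = 213 - 3·34 = 111.
Borealis's profit: (111 - 60)·17 = 867.

867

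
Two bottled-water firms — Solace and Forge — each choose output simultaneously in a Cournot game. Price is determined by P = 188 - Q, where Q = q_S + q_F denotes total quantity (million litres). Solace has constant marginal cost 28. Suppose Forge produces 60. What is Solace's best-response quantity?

50

With the rival's output fixed at 60, Solace's profit is π_S = (188 - 60 - q_S)q_S - (28q_S) = (128 - q_S)q_S - (28q_S).
∂π_S/∂q_S = 100 - 2q_S = 0, so q_S = 50.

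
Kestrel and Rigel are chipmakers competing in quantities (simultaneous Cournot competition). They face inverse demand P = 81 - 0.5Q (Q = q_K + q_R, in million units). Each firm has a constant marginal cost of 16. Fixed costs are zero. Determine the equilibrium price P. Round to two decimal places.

Each firm earns π_i = (81 - 0.5Q)q_i - 16q_i.
First-order condition (treating rivals' output as given): 65 - q_i - (1/2)q_j = 0.
By symmetry each firm produces the same amount; substituting q_j = q_i yields q_i = 65/(3/2) = 130/3.
Total output Q = 260/3, so price P = 81 - (1/2)·(260/3) = 113/3.

37.67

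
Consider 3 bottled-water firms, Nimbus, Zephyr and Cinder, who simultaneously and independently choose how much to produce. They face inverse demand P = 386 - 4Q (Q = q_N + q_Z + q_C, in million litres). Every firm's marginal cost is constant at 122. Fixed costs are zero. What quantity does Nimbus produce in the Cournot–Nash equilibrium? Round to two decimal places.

16.50

A representative firm's profit is π_i = q_i(386 - 4Q) - 122q_i.
First-order condition (treating rivals' output as given): 264 - 8q_i - 4·Σ_{j≠i} q_j = 0.
With identical firms every q_j equals q_i, so Σ_{j≠i} q_j = 2q_i and 264 = 16q_i, giving q_i = 33/2.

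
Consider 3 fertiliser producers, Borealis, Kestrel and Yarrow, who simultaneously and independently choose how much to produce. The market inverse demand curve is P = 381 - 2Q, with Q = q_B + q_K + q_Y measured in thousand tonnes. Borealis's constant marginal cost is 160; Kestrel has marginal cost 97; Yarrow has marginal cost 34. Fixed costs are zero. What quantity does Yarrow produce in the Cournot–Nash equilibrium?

67

Borealis's profit: π_B = (381 - 2Q)q_B - (160q_B). Setting ∂π_B/∂q_B = 0: 221 - 4q_B - 2(q_K + q_Y) = 0.
Kestrel's first-order condition: 284 - 4q_K - 2(q_B + q_Y) = 0.
Yarrow's profit: π_Y = (381 - 2Q)q_Y - (34q_Y). Setting ∂π_Y/∂q_Y = 0: 347 - 4q_Y - 2(q_B + q_K) = 0.
Adding the 3 first-order conditions: 852 − 8Q = 0, so Q = 213/2.
Back-substituting: q_B = (221 − 213)/2 = 4, q_K = (284 − 213)/2 = 71/2, q_Y = (347 − 213)/2 = 67.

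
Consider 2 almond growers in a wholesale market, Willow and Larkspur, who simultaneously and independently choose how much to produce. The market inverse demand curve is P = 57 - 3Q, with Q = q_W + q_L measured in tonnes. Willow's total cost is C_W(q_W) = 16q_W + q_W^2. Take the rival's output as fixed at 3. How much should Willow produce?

With the rival's output fixed at 3, Willow's profit is π_W = (57 - 3·3 - 3q_W)q_W - (16q_W + q_W²) = (48 - 3q_W)q_W - (16q_W + q_W²).
∂π_W/∂q_W = 32 - 8q_W = 0, so q_W = 4.

4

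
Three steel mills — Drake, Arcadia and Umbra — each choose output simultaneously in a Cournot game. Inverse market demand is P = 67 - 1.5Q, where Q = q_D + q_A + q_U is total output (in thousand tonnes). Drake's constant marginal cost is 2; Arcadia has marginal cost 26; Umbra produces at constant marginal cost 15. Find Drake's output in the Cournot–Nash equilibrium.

Drake's profit: π_D = (67 - 1.5Q)q_D - (2q_D). Setting ∂π_D/∂q_D = 0: 65 - 3q_D - (3/2)(q_A + q_U) = 0.
Arcadia's first-order condition: 41 - 3q_A - (3/2)(q_D + q_U) = 0.
Umbra's profit: π_U = (67 - 1.5Q)q_U - (15q_U). Setting ∂π_U/∂q_U = 0: 52 - 3q_U - (3/2)(q_D + q_A) = 0.
Adding the 3 conditions: 158 − 3Q − 3Q = 0, i.e. Q = 79/3.
Back-substituting: q_D = (65 − 79/2)/(3/2) = 17, q_A = (41 − 79/2)/(3/2) = 1, q_U = (52 − 79/2)/(3/2) = 25/3.

17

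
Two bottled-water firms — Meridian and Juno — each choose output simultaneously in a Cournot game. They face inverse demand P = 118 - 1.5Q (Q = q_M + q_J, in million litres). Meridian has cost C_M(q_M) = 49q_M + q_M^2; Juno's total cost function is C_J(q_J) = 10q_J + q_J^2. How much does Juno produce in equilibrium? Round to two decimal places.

19.19

Meridian's profit: π_M = (118 - 1.5Q)q_M - (49q_M + q_M²). Setting ∂π_M/∂q_M = 0: 69 - 5q_M - (3/2)(q_J) = 0.
Juno's first-order condition: 108 - 5q_J - (3/2)(q_M) = 0.
Rearranging gives the reaction functions q_M = (69 - (3/2)q_J)/5 and q_J = (108 - (3/2)q_M)/5.
Solving the pair: q_M = 732/91, q_J = 1746/91.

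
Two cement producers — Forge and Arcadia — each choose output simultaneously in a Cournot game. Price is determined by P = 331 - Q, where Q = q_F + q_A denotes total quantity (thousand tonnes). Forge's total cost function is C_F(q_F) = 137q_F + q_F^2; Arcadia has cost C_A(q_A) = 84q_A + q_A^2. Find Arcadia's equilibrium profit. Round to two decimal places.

5603.88

Forge's profit: π_F = (331 - Q)q_F - (137q_F + q_F²). Setting ∂π_F/∂q_F = 0: 194 - 4q_F - (q_A) = 0.
Arcadia's profit: π_A = (331 - Q)q_A - (84q_A + q_A²). Setting ∂π_A/∂q_A = 0: 247 - 4q_A - (q_F) = 0.
Best responses: q_F = (194 - q_A)/4, q_A = (247 - q_F)/4.
Solving the pair: q_F = 529/15, q_A = 794/15.
Price P = 331 - 441/5 = 1214/5.
Arcadia's profit: (1214/5)·(794/15) - 84·(794/15) - (794/15)² = 5603.8756.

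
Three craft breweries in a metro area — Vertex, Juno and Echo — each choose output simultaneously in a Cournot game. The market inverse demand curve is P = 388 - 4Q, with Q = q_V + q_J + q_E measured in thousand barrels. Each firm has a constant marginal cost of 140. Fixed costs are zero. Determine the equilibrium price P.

202

A representative firm's profit is π_i = q_i(388 - 4Q) - 140q_i.
Setting ∂π_i/∂q_i = 0 with rivals' quantities fixed: 248 - 8q_i - 4·Σ_{j≠i} q_j = 0.
With identical firms every q_j equals q_i, so Σ_{j≠i} q_j = 2q_i and 248 = 16q_i, giving q_i = 31/2.
Total output Q = 93/2, so price P = 388 - 4·(93/2) = 202.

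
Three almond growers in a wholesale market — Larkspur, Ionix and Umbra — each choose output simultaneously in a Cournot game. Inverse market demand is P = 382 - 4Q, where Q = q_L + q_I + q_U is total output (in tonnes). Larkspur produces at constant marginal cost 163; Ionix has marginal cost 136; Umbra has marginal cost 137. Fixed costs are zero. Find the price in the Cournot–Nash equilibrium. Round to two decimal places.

Larkspur's profit: π_L = (382 - 4Q)q_L - (163q_L). Setting ∂π_L/∂q_L = 0: 219 - 8q_L - 4(q_I + q_U) = 0.
Ionix's profit: π_I = (382 - 4Q)q_I - (136q_I). Setting ∂π_I/∂q_I = 0: 246 - 8q_I - 4(q_L + q_U) = 0.
Umbra's profit: π_U = (382 - 4Q)q_U - (137q_U). Setting ∂π_U/∂q_U = 0: 245 - 8q_U - 4(q_L + q_I) = 0.
Adding the 3 first-order conditions: 710 − 16Q = 0, so Q = 355/8.
Back-substituting: q_L = (219 − 355/2)/4 = 83/8, q_I = (246 − 355/2)/4 = 137/8, q_U = (245 − 355/2)/4 = 135/8.
Total output Q = 355/8, so price P = 382 - 4·(355/8) = 409/2.

204.50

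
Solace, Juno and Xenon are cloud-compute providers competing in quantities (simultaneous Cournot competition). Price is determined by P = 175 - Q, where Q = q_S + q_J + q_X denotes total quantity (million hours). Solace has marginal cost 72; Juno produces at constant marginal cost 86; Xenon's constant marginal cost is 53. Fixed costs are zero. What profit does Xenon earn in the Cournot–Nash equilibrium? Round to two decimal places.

Solace's profit: π_S = (175 - Q)q_S - (72q_S). Setting ∂π_S/∂q_S = 0: 103 - 2q_S - (q_J + q_X) = 0.
Juno's profit: π_J = (175 - Q)q_J - (86q_J). Setting ∂π_J/∂q_J = 0: 89 - 2q_J - (q_S + q_X) = 0.
Xenon's profit: π_X = (175 - Q)q_X - (53q_X). Setting ∂π_X/∂q_X = 0: 122 - 2q_X - (q_S + q_J) = 0.
Adding the 3 first-order conditions: 314 − 4Q = 0, so Q = 157/2.
Back-substituting: q_S = (103 − 157/2) = 49/2, q_J = (89 − 157/2) = 21/2, q_X = (122 − 157/2) = 87/2.
Price P = 175 - 157/2 = 193/2.
Xenon's profit: (193/2 - 53)·(87/2) = 1892.2500.

1892.25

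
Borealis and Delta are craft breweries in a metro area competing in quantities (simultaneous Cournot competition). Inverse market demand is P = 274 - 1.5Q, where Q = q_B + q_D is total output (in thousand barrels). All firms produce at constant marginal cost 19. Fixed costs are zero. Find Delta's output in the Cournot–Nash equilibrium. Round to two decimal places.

Each firm earns π_i = (274 - 1.5Q)q_i - 19q_i.
Setting ∂π_i/∂q_i = 0 with rivals' quantities fixed: 255 - 3q_i - (3/2)q_j = 0.
By symmetry each firm produces the same amount; substituting q_j = q_i yields q_i = 255/(9/2) = 170/3.

56.67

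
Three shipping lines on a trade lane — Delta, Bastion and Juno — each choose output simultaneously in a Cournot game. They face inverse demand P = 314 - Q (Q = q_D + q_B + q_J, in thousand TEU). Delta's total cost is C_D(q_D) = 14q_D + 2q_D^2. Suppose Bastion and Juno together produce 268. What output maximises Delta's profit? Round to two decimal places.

5.33

With rivals' combined output fixed at 268, Delta's profit is π_D = (314 - 268 - q_D)q_D - (14q_D + 2q_D²) = (46 - q_D)q_D - (14q_D + 2q_D²).
∂π_D/∂q_D = 32 - 6q_D = 0, so q_D = 16/3.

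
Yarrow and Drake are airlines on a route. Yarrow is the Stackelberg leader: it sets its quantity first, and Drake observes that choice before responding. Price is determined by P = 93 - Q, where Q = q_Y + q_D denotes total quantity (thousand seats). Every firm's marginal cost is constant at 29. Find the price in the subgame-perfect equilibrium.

Solve by backward induction. Given q_Y, the follower Drake maximises π_D = (93 - q_Y - q_D)q_D - 29q_D.
Setting the follower's marginal profit to zero, 64 - q_Y - 2q_D = 0, i.e. q_D = (64 - q_Y)/2.
Yarrow substitutes q_D(q_Y) into its own profit: π_Y = q_Y(93 - q_Y - (64 - q_Y)/2) - 29q_Y = (61 - (1/2)q_Y)q_Y - 29q_Y.
The leader's first-order condition 32 - q_Y = 0 yields q_Y = 32.
Then q_D = (64 - 32)/2 = 16.
Total output Q = 48, so price P = 93 - 48 = 45.

45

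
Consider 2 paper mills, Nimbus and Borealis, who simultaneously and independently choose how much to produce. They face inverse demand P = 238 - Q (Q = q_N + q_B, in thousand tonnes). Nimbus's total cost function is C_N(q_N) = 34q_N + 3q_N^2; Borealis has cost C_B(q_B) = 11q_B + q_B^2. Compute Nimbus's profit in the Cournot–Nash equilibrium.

Nimbus's profit: π_N = (238 - Q)q_N - (34q_N + 3q_N²). Setting ∂π_N/∂q_N = 0: 204 - 8q_N - (q_B) = 0.
Borealis's profit: π_B = (238 - Q)q_B - (11q_B + q_B²). Setting ∂π_B/∂q_B = 0: 227 - 4q_B - (q_N) = 0.
Rearranging gives the reaction functions q_N = (204 - q_B)/8 and q_B = (227 - q_N)/4.
Solving the pair: q_N = 19, q_B = 52.
Price P = 238 - 71 = 167.
Nimbus's profit: 167·19 - 34·19 - 3·19² = 1444.

1444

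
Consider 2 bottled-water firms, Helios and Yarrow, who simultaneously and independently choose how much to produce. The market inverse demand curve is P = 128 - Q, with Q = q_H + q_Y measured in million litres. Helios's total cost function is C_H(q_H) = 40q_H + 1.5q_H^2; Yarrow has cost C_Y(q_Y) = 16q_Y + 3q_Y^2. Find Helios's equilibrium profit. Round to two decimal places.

Helios's profit: π_H = (128 - Q)q_H - (40q_H + (3/2)q_H²). Setting ∂π_H/∂q_H = 0: 88 - 5q_H - (q_Y) = 0.
Yarrow's first-order condition: 112 - 8q_Y - (q_H) = 0.
Rearranging gives the reaction functions q_H = (88 - q_Y)/5 and q_Y = (112 - q_H)/8.
Solving the pair: q_H = 592/39, q_Y = 472/39.
Price P = 128 - 1064/39 = 100.7179.
Helios's profit: 100.7179·(592/39) - 40·(592/39) - (3/2)(592/39)² = 576.0421.

576.04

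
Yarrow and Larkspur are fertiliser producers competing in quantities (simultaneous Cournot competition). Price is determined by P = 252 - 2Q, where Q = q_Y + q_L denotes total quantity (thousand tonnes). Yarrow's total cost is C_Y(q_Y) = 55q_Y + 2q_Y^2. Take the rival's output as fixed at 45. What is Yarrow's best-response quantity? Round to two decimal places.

13.38

With the rival's output fixed at 45, Yarrow's profit is π_Y = (252 - 2·45 - 2q_Y)q_Y - (55q_Y + 2q_Y²) = (162 - 2q_Y)q_Y - (55q_Y + 2q_Y²).
∂π_Y/∂q_Y = 107 - 8q_Y = 0, so q_Y = 107/8.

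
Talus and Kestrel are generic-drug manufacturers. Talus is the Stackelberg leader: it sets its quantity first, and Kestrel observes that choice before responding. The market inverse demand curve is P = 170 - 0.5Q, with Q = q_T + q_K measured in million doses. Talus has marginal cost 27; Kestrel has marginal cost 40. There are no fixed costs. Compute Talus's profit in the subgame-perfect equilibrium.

6084

The follower Kestrel best-responds to any q_T: π_K = (170 - 0.5Q)q_K - 40q_K.
Setting the follower's marginal profit to zero, 130 - (1/2)q_T - q_K = 0, i.e. q_K = (130 - (1/2)q_T).
The leader anticipates this reaction. Substituting into P = 170 - 0.5Q gives P = 105 - (1/4)q_T, so π_T = (105 - (1/4)q_T)q_T - 27q_T.
Maximising: ∂π_T/∂q_T = 78 - (1/2)q_T = 0, giving q_T = 156.
Then q_K = (130 - (1/2)·156) = 52.
Price P = 170 - (1/2)·208 = 66.
Talus's profit: (66 - 27)·156 = 6084.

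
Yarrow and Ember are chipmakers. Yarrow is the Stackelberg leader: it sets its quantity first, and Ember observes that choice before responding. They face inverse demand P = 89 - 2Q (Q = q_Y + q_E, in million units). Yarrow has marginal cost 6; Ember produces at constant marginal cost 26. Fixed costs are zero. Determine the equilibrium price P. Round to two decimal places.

31.75

Solve by backward induction. Given q_Y, the follower Ember maximises π_E = (89 - 2q_Y - 2q_E)q_E - 26q_E.
Follower FOC: 63 - 2q_Y - 4q_E = 0, so q_E(q_Y) = (63 - 2q_Y)/4.
The leader anticipates this reaction. Substituting into P = 89 - 2Q gives P = 115/2 - q_Y, so π_Y = (115/2 - q_Y)q_Y - 6q_Y.
The leader's first-order condition 103/2 - 2q_Y = 0 yields q_Y = 103/4.
Then q_E = (63 - 2·(103/4))/4 = 23/8.
Total output Q = 229/8, so price P = 89 - 2·(229/8) = 127/4.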